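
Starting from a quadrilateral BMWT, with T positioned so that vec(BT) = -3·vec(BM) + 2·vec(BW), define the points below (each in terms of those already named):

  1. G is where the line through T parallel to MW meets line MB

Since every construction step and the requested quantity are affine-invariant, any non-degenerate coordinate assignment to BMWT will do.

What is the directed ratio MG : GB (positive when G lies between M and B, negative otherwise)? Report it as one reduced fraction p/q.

MG:GB = -2

Assign B = (0, 0), M = (1, 0), W = (0, 1), T = (-3, 2) — the answer is frame-independent, so this choice is without loss of generality.
1. G is where the line through T parallel to MW meets line MB ⇒ G = (-1, 0)
G = M + t·(B−M) with t = 2, so MG:GB = t:(1−t) = 2:-1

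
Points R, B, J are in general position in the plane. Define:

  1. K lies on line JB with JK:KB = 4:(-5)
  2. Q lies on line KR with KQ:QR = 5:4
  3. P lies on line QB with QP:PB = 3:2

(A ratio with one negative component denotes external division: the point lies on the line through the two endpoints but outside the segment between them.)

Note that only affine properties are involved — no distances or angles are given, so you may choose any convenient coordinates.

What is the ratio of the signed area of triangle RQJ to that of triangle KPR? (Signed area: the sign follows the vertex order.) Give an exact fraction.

[RQJ]:[KPR] = 16/27

Work in coordinates with R = (0, 0), B = (1, 0), J = (0, 1).
1. K lies on line JB with JK:KB = 4:(-5) ⇒ K = (-4, 5)
2. Q lies on line KR with KQ:QR = 5:4 ⇒ Q = (-16/9, 20/9)
3. P lies on line QB with QP:PB = 3:2 ⇒ P = (-1/9, 8/9)
2·[RQJ] = -16/9, 2·[KPR] = -3
[RQJ]:[KPR] = -16/9:-3 = 16/27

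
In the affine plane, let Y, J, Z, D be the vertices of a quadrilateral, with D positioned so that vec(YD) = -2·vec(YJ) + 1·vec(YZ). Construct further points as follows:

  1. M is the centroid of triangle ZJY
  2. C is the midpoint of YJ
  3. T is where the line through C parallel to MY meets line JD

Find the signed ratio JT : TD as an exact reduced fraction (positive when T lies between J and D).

Set Y = (0, 0), J = (1, 0), Z = (0, 1), D = (-2, 1); any affine frame gives the same invariant.
1. M is the centroid of triangle ZJY ⇒ M = (1/3, 1/3)
2. C is the midpoint of YJ ⇒ C = (1/2, 0)
3. T is where the line through C parallel to MY meets line JD ⇒ T = (5/8, 1/8)
T = J + t·(D−J) with t = 1/8, so JT:TD = t:(1−t) = 1/8:7/8

JT:TD = 1/7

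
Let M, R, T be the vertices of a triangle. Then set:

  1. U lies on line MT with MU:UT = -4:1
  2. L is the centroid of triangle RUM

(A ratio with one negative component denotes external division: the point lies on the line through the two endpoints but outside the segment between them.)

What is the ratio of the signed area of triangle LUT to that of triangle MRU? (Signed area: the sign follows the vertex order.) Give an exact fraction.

Work in coordinates with M = (0, 0), R = (1, 0), T = (0, 1).
1. U lies on line MT with MU:UT = -4:1 ⇒ U = (0, 4/3)
2. L is the centroid of triangle RUM ⇒ L = (1/3, 4/9)
2·[LUT] = 1/9, 2·[MRU] = 4/3
[LUT]:[MRU] = 1/9:4/3 = 1/12

[LUT]:[MRU] = 1/12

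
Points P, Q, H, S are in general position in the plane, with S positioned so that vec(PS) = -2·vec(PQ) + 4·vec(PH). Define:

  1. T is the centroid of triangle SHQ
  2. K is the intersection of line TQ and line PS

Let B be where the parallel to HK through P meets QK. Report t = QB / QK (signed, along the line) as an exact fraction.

t = 7/2

Choose coordinates P = (0, 0), Q = (1, 0), H = (0, 1), S = (-2, 4).
1. T is the centroid of triangle SHQ ⇒ T = (-1/3, 5/3)
2. K is the intersection of line TQ and line PS ⇒ K = (-5/3, 10/3)
through P parallel to HK: direction (-5/3, 7/3); meets QK at B = (-25/3, 35/3)
B = Q + t·(K−Q) with t = 7/2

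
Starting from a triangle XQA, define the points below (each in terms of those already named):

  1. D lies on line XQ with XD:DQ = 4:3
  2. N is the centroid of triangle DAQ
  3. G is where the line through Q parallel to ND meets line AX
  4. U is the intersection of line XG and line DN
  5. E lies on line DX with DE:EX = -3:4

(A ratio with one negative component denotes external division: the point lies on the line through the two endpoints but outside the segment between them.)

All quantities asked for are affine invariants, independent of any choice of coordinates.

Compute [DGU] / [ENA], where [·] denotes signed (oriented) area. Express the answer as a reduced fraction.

Work in coordinates with X = (0, 0), Q = (1, 0), A = (0, 1).
1. D lies on line XQ with XD:DQ = 4:3 ⇒ D = (4/7, 0)
2. N is the centroid of triangle DAQ ⇒ N = (11/21, 1/3)
3. G is where the line through Q parallel to ND meets line AX ⇒ G = (0, 7)
4. U is the intersection of line XG and line DN ⇒ U = (0, 4)
5. E lies on line DX with DE:EX = -3:4 ⇒ E = (16/7, 0)
2·[DGU] = 12/7, 2·[ENA] = -1
[DGU]:[ENA] = 12/7:-1 = -12/7

[DGU]:[ENA] = -12/7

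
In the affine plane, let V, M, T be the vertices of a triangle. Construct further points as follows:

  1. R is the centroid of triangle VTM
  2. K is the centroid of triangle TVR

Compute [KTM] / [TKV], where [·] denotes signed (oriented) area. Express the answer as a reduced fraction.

Choose coordinates V = (0, 0), M = (1, 0), T = (0, 1).
1. R is the centroid of triangle VTM ⇒ R = (1/3, 1/3)
2. K is the centroid of triangle TVR ⇒ K = (1/9, 4/9)
2·[KTM] = -4/9, 2·[TKV] = -1/9
[KTM]:[TKV] = -4/9:-1/9 = 4

[KTM]:[TKV] = 4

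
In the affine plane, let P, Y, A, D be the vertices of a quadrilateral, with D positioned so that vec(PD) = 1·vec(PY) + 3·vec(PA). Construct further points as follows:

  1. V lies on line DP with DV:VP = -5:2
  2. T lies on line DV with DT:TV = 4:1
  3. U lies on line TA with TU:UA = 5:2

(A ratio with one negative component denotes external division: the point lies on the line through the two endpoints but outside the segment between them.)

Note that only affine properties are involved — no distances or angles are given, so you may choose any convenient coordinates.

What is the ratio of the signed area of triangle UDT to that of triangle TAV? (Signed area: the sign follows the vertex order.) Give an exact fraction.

Assign P = (0, 0), Y = (1, 0), A = (0, 1), D = (1, 3) — the answer is frame-independent, so this choice is without loss of generality.
1. V lies on line DP with DV:VP = -5:2 ⇒ V = (-2/3, -2)
2. T lies on line DV with DT:TV = 4:1 ⇒ T = (-1/3, -1)
3. U lies on line TA with TU:UA = 5:2 ⇒ U = (-2/21, 3/7)
2·[UDT] = -20/21, 2·[TAV] = 1/3
[UDT]:[TAV] = -20/21:1/3 = -20/7

[UDT]:[TAV] = -20/7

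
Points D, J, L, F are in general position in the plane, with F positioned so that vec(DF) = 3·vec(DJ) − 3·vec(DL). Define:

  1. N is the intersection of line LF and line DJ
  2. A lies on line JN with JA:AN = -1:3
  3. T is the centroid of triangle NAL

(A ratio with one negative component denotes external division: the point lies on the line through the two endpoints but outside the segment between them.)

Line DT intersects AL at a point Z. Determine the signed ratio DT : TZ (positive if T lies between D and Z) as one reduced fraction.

Assign D = (0, 0), J = (1, 0), L = (0, 1), F = (3, -3) — the answer is frame-independent, so this choice is without loss of generality.
1. N is the intersection of line LF and line DJ ⇒ N = (3/4, 0)
2. A lies on line JN with JA:AN = -1:3 ⇒ A = (9/8, 0)
3. T is the centroid of triangle NAL ⇒ T = (5/8, 1/3)
line DT meets AL at Z = (45/64, 3/8)
T = D + t·(Z−D) with t = 8/9, so DT:TZ = 8/9:1/9

DT:TZ = 8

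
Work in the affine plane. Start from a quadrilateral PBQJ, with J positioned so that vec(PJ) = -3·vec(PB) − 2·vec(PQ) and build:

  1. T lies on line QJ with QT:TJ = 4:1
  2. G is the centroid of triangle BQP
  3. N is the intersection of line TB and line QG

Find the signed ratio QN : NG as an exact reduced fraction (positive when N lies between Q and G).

QN:NG = -72/31

Work in coordinates with P = (0, 0), B = (1, 0), Q = (0, 1), J = (-3, -2).
1. T lies on line QJ with QT:TJ = 4:1 ⇒ T = (-12/5, -7/5)
2. G is the centroid of triangle BQP ⇒ G = (1/3, 1/3)
3. N is the intersection of line TB and line QG ⇒ N = (24/41, -7/41)
N = Q + t·(G−Q) with t = 72/41, so QN:NG = t:(1−t) = 72/41:-31/41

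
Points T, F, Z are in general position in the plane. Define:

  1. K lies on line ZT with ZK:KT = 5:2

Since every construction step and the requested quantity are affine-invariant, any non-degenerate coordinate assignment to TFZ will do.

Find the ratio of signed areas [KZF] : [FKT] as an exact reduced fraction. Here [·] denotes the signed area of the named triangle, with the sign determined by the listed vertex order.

Choose coordinates T = (0, 0), F = (1, 0), Z = (0, 1).
1. K lies on line ZT with ZK:KT = 5:2 ⇒ K = (0, 2/7)
2·[KZF] = -5/7, 2·[FKT] = 2/7
[KZF]:[FKT] = -5/7:2/7 = -5/2

[KZF]:[FKT] = -5/2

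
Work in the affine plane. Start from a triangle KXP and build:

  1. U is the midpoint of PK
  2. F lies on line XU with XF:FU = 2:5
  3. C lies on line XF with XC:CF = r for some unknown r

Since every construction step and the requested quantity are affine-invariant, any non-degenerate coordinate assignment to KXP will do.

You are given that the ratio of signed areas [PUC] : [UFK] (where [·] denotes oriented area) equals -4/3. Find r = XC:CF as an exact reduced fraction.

r = 1/5

Set K = (0, 0), X = (1, 0), P = (0, 1); any affine frame gives the same invariant.
1. U is the midpoint of PK ⇒ U = (0, 1/2)
2. F lies on line XU with XF:FU = 2:5 ⇒ F = (5/7, 1/7)
3. With XC:CF = r, write λ = r/(r+1) so C = X + λ·(F−X); C is affine-linear in λ
Every point depending on C is an affine combination of C and λ-independent points, so each such coordinate is linear in λ; the λ² term in each signed area is a multiple of (F−X)×(F−X) = 0, so 2·[PUC] and 2·[UFK] are each linear in λ. Evaluating at λ=0 and λ=1:
  2·[PUC] = -1/7·λ + 1/2,   2·[UFK] = -5/14
So [PUC]:[UFK] = (-1/7·λ + 1/2) / (-5/14). Setting this equal to -4/3:
  -1/7·λ + 1/2 = -4/3·(-5/14)  ⇒  λ = 1/6
Then r = λ/(1−λ) = (1/6)/(5/6) = 1/5. Check: with r = 1/5, C = (20/21, 1/42) and [PUC]:[UFK] = -4/3 as required.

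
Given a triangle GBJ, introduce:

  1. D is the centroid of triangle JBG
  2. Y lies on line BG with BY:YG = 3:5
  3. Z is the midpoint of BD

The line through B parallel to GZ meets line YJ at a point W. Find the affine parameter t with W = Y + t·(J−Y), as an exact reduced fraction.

Choose coordinates G = (0, 0), B = (1, 0), J = (0, 1).
1. D is the centroid of triangle JBG ⇒ D = (1/3, 1/3)
2. Y lies on line BG with BY:YG = 3:5 ⇒ Y = (5/8, 0)
3. Z is the midpoint of BD ⇒ Z = (2/3, 1/6)
through B parallel to GZ: direction (2/3, 1/6); meets YJ at W = (25/37, -3/37)
W = Y + t·(J−Y) with t = -3/37

t = -3/37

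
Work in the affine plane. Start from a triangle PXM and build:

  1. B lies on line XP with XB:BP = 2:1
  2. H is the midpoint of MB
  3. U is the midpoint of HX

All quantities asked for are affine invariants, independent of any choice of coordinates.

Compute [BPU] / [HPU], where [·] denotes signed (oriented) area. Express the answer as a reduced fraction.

Work in coordinates with P = (0, 0), X = (1, 0), M = (0, 1).
1. B lies on line XP with XB:BP = 2:1 ⇒ B = (1/3, 0)
2. H is the midpoint of MB ⇒ H = (1/6, 1/2)
3. U is the midpoint of HX ⇒ U = (7/12, 1/4)
2·[BPU] = -1/12, 2·[HPU] = 1/4
[BPU]:[HPU] = -1/12:1/4 = -1/3

[BPU]:[HPU] = -1/3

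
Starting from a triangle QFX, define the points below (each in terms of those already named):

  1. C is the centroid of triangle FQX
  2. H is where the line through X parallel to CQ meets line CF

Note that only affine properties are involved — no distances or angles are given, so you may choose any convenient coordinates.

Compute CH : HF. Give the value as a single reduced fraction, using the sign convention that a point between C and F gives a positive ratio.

Set Q = (0, 0), F = (1, 0), X = (0, 1); any affine frame gives the same invariant.
1. C is the centroid of triangle FQX ⇒ C = (1/3, 1/3)
2. H is where the line through X parallel to CQ meets line CF ⇒ H = (-1/3, 2/3)
H = C + t·(F−C) with t = -1, so CH:HF = t:(1−t) = -1:2

CH:HF = -1/2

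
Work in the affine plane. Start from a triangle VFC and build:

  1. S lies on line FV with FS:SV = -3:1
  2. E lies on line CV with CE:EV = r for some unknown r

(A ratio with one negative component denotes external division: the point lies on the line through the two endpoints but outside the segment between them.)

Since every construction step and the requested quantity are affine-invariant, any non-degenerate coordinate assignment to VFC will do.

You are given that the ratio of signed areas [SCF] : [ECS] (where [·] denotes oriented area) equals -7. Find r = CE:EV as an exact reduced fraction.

Choose coordinates V = (0, 0), F = (1, 0), C = (0, 1).
1. S lies on line FV with FS:SV = -3:1 ⇒ S = (-1/2, 0)
2. With CE:EV = r, write λ = r/(r+1) so E = C + λ·(V−C); E is affine-linear in λ
Every point depending on E is an affine combination of E and λ-independent points, so each such coordinate is linear in λ; the λ² term in each signed area is a multiple of (V−C)×(V−C) = 0, so 2·[SCF] and 2·[ECS] are each linear in λ. Evaluating at λ=0 and λ=1:
  2·[SCF] = -3/2,   2·[ECS] = 1/2·λ
So [SCF]:[ECS] = (-3/2) / (1/2·λ). Setting this equal to -7:
  -3/2 = -7·(1/2·λ)  ⇒  λ = 3/7
Then r = λ/(1−λ) = (3/7)/(4/7) = 3/4. Check: with r = 3/4, E = (0, 4/7) and [SCF]:[ECS] = -7 as required.

r = 3/4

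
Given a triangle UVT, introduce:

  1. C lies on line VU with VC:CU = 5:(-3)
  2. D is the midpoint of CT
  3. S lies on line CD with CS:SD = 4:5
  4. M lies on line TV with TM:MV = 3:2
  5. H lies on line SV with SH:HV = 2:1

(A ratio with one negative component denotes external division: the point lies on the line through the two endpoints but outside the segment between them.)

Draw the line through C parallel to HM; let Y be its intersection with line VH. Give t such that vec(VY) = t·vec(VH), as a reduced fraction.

t = 22/7

Choose coordinates U = (0, 0), V = (1, 0), T = (0, 1).
1. C lies on line VU with VC:CU = 5:(-3) ⇒ C = (-3/2, 0)
2. D is the midpoint of CT ⇒ D = (-3/4, 1/2)
3. S lies on line CD with CS:SD = 4:5 ⇒ S = (-7/6, 2/9)
4. M lies on line TV with TM:MV = 3:2 ⇒ M = (3/5, 2/5)
5. H lies on line SV with SH:HV = 2:1 ⇒ H = (5/18, 2/27)
through C parallel to HM: direction (29/90, 44/135); meets VH at Y = (-80/63, 44/189)
Y = V + t·(H−V) with t = 22/7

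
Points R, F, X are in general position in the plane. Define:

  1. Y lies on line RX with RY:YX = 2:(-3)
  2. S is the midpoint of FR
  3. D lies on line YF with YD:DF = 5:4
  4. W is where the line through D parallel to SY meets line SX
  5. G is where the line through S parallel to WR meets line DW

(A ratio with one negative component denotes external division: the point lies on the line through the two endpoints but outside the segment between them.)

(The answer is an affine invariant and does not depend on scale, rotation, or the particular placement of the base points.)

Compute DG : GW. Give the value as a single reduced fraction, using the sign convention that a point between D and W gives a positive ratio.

Assign R = (0, 0), F = (1, 0), X = (0, 1) — the answer is frame-independent, so this choice is without loss of generality.
1. Y lies on line RX with RY:YX = 2:(-3) ⇒ Y = (0, -2)
2. S is the midpoint of FR ⇒ S = (1/2, 0)
3. D lies on line YF with YD:DF = 5:4 ⇒ D = (5/9, -8/9)
4. W is where the line through D parallel to SY meets line SX ⇒ W = (37/54, -10/27)
5. G is where the line through S parallel to WR meets line DW ⇒ G = (563/756, -25/189)
G = D + t·(W−D) with t = 143/98, so DG:GW = t:(1−t) = 143/98:-45/98

DG:GW = -143/45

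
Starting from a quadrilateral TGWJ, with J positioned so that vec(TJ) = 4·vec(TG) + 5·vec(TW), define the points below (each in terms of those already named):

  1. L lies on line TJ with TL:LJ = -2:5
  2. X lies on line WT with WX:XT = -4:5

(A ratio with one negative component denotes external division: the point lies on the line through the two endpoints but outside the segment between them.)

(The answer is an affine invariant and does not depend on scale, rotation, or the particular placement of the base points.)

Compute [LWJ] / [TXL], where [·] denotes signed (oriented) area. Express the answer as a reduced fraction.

[LWJ]:[TXL] = -1/2

Work in coordinates with T = (0, 0), G = (1, 0), W = (0, 1), J = (4, 5).
1. L lies on line TJ with TL:LJ = -2:5 ⇒ L = (-8/3, -10/3)
2. X lies on line WT with WX:XT = -4:5 ⇒ X = (0, 5)
2·[LWJ] = -20/3, 2·[TXL] = 40/3
[LWJ]:[TXL] = -20/3:40/3 = -1/2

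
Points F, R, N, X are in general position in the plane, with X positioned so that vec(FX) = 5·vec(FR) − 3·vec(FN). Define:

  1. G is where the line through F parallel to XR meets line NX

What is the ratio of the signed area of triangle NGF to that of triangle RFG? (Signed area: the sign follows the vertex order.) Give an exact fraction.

[NGF]:[RFG] = -4/3

Choose coordinates F = (0, 0), R = (1, 0), N = (0, 1), X = (5, -3).
1. G is where the line through F parallel to XR meets line NX ⇒ G = (20, -15)
2·[NGF] = -20, 2·[RFG] = 15
[NGF]:[RFG] = -20:15 = -4/3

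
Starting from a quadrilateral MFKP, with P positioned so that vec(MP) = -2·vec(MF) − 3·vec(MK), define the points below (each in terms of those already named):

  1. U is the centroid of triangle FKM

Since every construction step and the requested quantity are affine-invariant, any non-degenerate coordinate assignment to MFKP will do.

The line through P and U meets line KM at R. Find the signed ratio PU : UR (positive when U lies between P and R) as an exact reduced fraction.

PU:UR = -7

Work in coordinates with M = (0, 0), F = (1, 0), K = (0, 1), P = (-2, -3).
1. U is the centroid of triangle FKM ⇒ U = (1/3, 1/3)
line PU meets KM at R = (0, -1/7)
U = P + t·(R−P) with t = 7/6, so PU:UR = 7/6:-1/6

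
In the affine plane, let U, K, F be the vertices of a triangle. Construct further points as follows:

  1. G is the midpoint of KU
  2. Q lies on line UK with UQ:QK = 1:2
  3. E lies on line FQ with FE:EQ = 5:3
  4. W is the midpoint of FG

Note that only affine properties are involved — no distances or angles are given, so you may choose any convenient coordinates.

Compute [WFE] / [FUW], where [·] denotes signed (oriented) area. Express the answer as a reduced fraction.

[WFE]:[FUW] = 5/24

Assign U = (0, 0), K = (1, 0), F = (0, 1) — the answer is frame-independent, so this choice is without loss of generality.
1. G is the midpoint of KU ⇒ G = (1/2, 0)
2. Q lies on line UK with UQ:QK = 1:2 ⇒ Q = (1/3, 0)
3. E lies on line FQ with FE:EQ = 5:3 ⇒ E = (5/24, 3/8)
4. W is the midpoint of FG ⇒ W = (1/4, 1/2)
2·[WFE] = 5/96, 2·[FUW] = 1/4
[WFE]:[FUW] = 5/96:1/4 = 5/24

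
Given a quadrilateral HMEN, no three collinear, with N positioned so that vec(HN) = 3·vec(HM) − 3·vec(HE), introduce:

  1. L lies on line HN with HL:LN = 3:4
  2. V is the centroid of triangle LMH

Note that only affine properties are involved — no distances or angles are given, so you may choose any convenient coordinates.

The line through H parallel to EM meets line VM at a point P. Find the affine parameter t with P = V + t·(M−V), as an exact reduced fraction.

t = -1/2

Work in coordinates with H = (0, 0), M = (1, 0), E = (0, 1), N = (3, -3).
1. L lies on line HN with HL:LN = 3:4 ⇒ L = (9/7, -9/7)
2. V is the centroid of triangle LMH ⇒ V = (16/21, -3/7)
through H parallel to EM: direction (1, -1); meets VM at P = (9/14, -9/14)
P = V + t·(M−V) with t = -1/2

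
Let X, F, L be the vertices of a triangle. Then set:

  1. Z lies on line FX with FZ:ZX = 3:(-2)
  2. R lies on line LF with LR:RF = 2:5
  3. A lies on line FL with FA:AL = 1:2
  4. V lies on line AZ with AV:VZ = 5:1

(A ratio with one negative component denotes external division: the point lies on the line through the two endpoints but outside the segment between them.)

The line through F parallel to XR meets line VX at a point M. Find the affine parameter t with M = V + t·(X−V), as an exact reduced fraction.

Set X = (0, 0), F = (1, 0), L = (0, 1); any affine frame gives the same invariant.
1. Z lies on line FX with FZ:ZX = 3:(-2) ⇒ Z = (-2, 0)
2. R lies on line LF with LR:RF = 2:5 ⇒ R = (2/7, 5/7)
3. A lies on line FL with FA:AL = 1:2 ⇒ A = (2/3, 1/3)
4. V lies on line AZ with AV:VZ = 5:1 ⇒ V = (-14/9, 1/18)
through F parallel to XR: direction (2/7, 5/7); meets VX at M = (70/71, -5/142)
M = V + t·(X−V) with t = 116/71

t = 116/71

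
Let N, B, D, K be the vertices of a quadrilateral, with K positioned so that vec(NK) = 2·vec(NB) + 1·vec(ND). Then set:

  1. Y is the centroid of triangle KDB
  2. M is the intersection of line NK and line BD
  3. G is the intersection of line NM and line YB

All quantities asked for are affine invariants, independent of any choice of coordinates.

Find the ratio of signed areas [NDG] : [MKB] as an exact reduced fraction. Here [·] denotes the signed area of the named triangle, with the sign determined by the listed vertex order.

Work in coordinates with N = (0, 0), B = (1, 0), D = (0, 1), K = (2, 1).
1. Y is the centroid of triangle KDB ⇒ Y = (1, 2/3)
2. M is the intersection of line NK and line BD ⇒ M = (2/3, 1/3)
3. G is the intersection of line NM and line YB ⇒ G = (1, 1/2)
2·[NDG] = -1, 2·[MKB] = -2/3
[NDG]:[MKB] = -1:-2/3 = 3/2

[NDG]:[MKB] = 3/2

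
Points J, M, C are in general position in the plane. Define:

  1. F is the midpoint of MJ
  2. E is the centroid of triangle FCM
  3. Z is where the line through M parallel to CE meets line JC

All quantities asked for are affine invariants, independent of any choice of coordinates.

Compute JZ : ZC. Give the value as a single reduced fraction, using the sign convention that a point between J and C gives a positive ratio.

JZ:ZC = -4

Work in coordinates with J = (0, 0), M = (1, 0), C = (0, 1).
1. F is the midpoint of MJ ⇒ F = (1/2, 0)
2. E is the centroid of triangle FCM ⇒ E = (1/2, 1/3)
3. Z is where the line through M parallel to CE meets line JC ⇒ Z = (0, 4/3)
Z = J + t·(C−J) with t = 4/3, so JZ:ZC = t:(1−t) = 4/3:-1/3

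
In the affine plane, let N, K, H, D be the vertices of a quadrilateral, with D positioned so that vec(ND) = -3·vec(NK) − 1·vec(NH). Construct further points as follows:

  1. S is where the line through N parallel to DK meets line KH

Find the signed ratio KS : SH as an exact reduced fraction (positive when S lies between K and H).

Choose coordinates N = (0, 0), K = (1, 0), H = (0, 1), D = (-3, -1).
1. S is where the line through N parallel to DK meets line KH ⇒ S = (4/5, 1/5)
S = K + t·(H−K) with t = 1/5, so KS:SH = t:(1−t) = 1/5:4/5

KS:SH = 1/4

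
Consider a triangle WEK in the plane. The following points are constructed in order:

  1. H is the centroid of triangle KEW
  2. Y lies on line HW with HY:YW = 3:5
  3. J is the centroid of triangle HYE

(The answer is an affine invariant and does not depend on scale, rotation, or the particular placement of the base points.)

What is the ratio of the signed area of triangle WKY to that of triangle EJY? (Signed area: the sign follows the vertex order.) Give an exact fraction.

Choose coordinates W = (0, 0), E = (1, 0), K = (0, 1).
1. H is the centroid of triangle KEW ⇒ H = (1/3, 1/3)
2. Y lies on line HW with HY:YW = 3:5 ⇒ Y = (5/24, 5/24)
3. J is the centroid of triangle HYE ⇒ J = (37/72, 13/72)
2·[WKY] = -5/24, 2·[EJY] = 1/24
[WKY]:[EJY] = -5/24:1/24 = -5

[WKY]:[EJY] = -5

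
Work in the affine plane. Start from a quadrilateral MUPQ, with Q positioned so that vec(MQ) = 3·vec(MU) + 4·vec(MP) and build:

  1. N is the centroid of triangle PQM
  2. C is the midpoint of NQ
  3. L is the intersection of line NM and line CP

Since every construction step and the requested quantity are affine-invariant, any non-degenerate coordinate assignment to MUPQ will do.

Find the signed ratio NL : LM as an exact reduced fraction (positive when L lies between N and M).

NL:LM = -1/4

Assign M = (0, 0), U = (1, 0), P = (0, 1), Q = (3, 4) — the answer is frame-independent, so this choice is without loss of generality.
1. N is the centroid of triangle PQM ⇒ N = (1, 5/3)
2. C is the midpoint of NQ ⇒ C = (2, 17/6)
3. L is the intersection of line NM and line CP ⇒ L = (4/3, 20/9)
L = N + t·(M−N) with t = -1/3, so NL:LM = t:(1−t) = -1/3:4/3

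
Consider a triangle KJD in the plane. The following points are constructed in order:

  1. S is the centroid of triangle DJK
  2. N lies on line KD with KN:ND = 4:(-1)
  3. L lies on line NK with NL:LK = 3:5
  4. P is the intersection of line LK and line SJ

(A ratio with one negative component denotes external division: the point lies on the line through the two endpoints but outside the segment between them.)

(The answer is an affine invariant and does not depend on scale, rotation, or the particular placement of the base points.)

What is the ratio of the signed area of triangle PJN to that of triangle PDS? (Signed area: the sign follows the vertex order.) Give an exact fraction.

Work in coordinates with K = (0, 0), J = (1, 0), D = (0, 1).
1. S is the centroid of triangle DJK ⇒ S = (1/3, 1/3)
2. N lies on line KD with KN:ND = 4:(-1) ⇒ N = (0, 4/3)
3. L lies on line NK with NL:LK = 3:5 ⇒ L = (0, 5/6)
4. P is the intersection of line LK and line SJ ⇒ P = (0, 1/2)
2·[PJN] = 5/6, 2·[PDS] = -1/6
[PJN]:[PDS] = 5/6:-1/6 = -5

[PJN]:[PDS] = -5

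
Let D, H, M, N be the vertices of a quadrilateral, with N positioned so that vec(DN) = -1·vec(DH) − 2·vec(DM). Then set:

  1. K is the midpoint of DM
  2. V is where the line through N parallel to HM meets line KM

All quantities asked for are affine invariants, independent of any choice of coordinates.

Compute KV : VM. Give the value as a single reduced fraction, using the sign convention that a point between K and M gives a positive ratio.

KV:VM = -7/8

Work in coordinates with D = (0, 0), H = (1, 0), M = (0, 1), N = (-1, -2).
1. K is the midpoint of DM ⇒ K = (0, 1/2)
2. V is where the line through N parallel to HM meets line KM ⇒ V = (0, -3)
V = K + t·(M−K) with t = -7, so KV:VM = t:(1−t) = -7:8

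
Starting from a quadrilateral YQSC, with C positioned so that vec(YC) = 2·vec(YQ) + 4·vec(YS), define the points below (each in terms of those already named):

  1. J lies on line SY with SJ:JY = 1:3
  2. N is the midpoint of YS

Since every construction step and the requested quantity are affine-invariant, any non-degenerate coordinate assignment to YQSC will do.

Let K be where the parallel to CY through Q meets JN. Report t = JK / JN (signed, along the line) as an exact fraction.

t = 11

Set Y = (0, 0), Q = (1, 0), S = (0, 1), C = (2, 4); any affine frame gives the same invariant.
1. J lies on line SY with SJ:JY = 1:3 ⇒ J = (0, 3/4)
2. N is the midpoint of YS ⇒ N = (0, 1/2)
through Q parallel to CY: direction (-2, -4); meets JN at K = (0, -2)
K = J + t·(N−J) with t = 11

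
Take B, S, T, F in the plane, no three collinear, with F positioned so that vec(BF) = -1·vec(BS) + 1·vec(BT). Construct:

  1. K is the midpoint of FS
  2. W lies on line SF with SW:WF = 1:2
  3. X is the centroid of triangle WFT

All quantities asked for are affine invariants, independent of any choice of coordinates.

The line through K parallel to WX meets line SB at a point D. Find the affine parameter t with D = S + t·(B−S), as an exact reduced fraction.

Assign B = (0, 0), S = (1, 0), T = (0, 1), F = (-1, 1) — the answer is frame-independent, so this choice is without loss of generality.
1. K is the midpoint of FS ⇒ K = (0, 1/2)
2. W lies on line SF with SW:WF = 1:2 ⇒ W = (1/3, 1/3)
3. X is the centroid of triangle WFT ⇒ X = (-2/9, 7/9)
through K parallel to WX: direction (-5/9, 4/9); meets SB at D = (5/8, 0)
D = S + t·(B−S) with t = 3/8

t = 3/8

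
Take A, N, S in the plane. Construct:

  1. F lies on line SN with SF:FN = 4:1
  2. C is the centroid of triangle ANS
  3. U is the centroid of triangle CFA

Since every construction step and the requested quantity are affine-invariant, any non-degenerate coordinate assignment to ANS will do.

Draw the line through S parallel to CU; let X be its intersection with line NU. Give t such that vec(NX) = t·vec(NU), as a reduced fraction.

Set A = (0, 0), N = (1, 0), S = (0, 1); any affine frame gives the same invariant.
1. F lies on line SN with SF:FN = 4:1 ⇒ F = (4/5, 1/5)
2. C is the centroid of triangle ANS ⇒ C = (1/3, 1/3)
3. U is the centroid of triangle CFA ⇒ U = (17/45, 8/45)
through S parallel to CU: direction (2/45, -7/45); meets NU at X = (2/9, 2/9)
X = N + t·(U−N) with t = 5/4

t = 5/4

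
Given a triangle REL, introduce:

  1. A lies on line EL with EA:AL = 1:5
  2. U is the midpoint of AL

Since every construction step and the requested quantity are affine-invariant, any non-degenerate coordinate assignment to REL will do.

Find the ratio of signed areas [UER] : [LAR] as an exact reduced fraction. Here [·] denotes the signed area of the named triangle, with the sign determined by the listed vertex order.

[UER]:[LAR] = 7/10

Set R = (0, 0), E = (1, 0), L = (0, 1); any affine frame gives the same invariant.
1. A lies on line EL with EA:AL = 1:5 ⇒ A = (5/6, 1/6)
2. U is the midpoint of AL ⇒ U = (5/12, 7/12)
2·[UER] = -7/12, 2·[LAR] = -5/6
[UER]:[LAR] = -7/12:-5/6 = 7/10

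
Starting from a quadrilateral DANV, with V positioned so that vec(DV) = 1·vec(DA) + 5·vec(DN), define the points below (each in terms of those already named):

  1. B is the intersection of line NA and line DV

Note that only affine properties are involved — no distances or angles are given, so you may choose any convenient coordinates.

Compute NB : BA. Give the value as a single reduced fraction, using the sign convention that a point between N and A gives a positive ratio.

NB:BA = 1/5

Choose coordinates D = (0, 0), A = (1, 0), N = (0, 1), V = (1, 5).
1. B is the intersection of line NA and line DV ⇒ B = (1/6, 5/6)
B = N + t·(A−N) with t = 1/6, so NB:BA = t:(1−t) = 1/6:5/6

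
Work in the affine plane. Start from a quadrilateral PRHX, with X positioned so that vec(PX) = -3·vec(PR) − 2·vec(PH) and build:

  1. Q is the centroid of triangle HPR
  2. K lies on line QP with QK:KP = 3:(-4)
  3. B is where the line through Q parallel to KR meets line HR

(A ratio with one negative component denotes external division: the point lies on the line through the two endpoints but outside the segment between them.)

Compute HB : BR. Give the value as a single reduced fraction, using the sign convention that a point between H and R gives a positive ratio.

HB:BR = 2/3

Choose coordinates P = (0, 0), R = (1, 0), H = (0, 1), X = (-3, -2).
1. Q is the centroid of triangle HPR ⇒ Q = (1/3, 1/3)
2. K lies on line QP with QK:KP = 3:(-4) ⇒ K = (4/3, 4/3)
3. B is where the line through Q parallel to KR meets line HR ⇒ B = (2/5, 3/5)
B = H + t·(R−H) with t = 2/5, so HB:BR = t:(1−t) = 2/5:3/5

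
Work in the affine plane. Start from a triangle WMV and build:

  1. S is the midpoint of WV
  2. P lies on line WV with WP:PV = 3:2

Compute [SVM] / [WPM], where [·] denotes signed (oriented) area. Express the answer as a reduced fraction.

[SVM]:[WPM] = 5/6

Set W = (0, 0), M = (1, 0), V = (0, 1); any affine frame gives the same invariant.
1. S is the midpoint of WV ⇒ S = (0, 1/2)
2. P lies on line WV with WP:PV = 3:2 ⇒ P = (0, 3/5)
2·[SVM] = -1/2, 2·[WPM] = -3/5
[SVM]:[WPM] = -1/2:-3/5 = 5/6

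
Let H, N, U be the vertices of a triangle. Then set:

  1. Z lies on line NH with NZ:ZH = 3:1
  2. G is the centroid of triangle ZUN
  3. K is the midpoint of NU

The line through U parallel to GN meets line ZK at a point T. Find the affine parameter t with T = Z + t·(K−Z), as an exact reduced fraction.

Work in coordinates with H = (0, 0), N = (1, 0), U = (0, 1).
1. Z lies on line NH with NZ:ZH = 3:1 ⇒ Z = (1/4, 0)
2. G is the centroid of triangle ZUN ⇒ G = (5/12, 1/3)
3. K is the midpoint of NU ⇒ K = (1/2, 1/2)
through U parallel to GN: direction (7/12, -1/3); meets ZK at T = (7/12, 2/3)
T = Z + t·(K−Z) with t = 4/3

t = 4/3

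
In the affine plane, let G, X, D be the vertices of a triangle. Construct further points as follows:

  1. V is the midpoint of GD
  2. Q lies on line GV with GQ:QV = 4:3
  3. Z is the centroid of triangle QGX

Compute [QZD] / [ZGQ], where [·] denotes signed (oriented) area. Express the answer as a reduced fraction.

[QZD]:[ZGQ] = -5/2

Assign G = (0, 0), X = (1, 0), D = (0, 1) — the answer is frame-independent, so this choice is without loss of generality.
1. V is the midpoint of GD ⇒ V = (0, 1/2)
2. Q lies on line GV with GQ:QV = 4:3 ⇒ Q = (0, 2/7)
3. Z is the centroid of triangle QGX ⇒ Z = (1/3, 2/21)
2·[QZD] = 5/21, 2·[ZGQ] = -2/21
[QZD]:[ZGQ] = 5/21:-2/21 = -5/2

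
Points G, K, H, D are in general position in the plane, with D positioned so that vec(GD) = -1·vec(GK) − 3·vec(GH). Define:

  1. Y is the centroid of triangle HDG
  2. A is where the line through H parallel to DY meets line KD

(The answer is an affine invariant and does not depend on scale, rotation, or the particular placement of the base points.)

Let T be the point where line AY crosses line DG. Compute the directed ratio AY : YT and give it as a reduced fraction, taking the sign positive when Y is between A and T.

AY:YT = 1/8

Assign G = (0, 0), K = (1, 0), H = (0, 1), D = (-1, -3) — the answer is frame-independent, so this choice is without loss of generality.
1. Y is the centroid of triangle HDG ⇒ Y = (-1/3, -2/3)
2. A is where the line through H parallel to DY meets line KD ⇒ A = (-5/4, -27/8)
line AY meets DG at T = (7, 21)
Y = A + t·(T−A) with t = 1/9, so AY:YT = 1/9:8/9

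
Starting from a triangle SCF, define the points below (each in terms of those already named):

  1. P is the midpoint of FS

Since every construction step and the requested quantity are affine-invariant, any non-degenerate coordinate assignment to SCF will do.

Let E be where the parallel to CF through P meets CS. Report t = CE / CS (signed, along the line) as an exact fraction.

t = 1/2

Work in coordinates with S = (0, 0), C = (1, 0), F = (0, 1).
1. P is the midpoint of FS ⇒ P = (0, 1/2)
through P parallel to CF: direction (-1, 1); meets CS at E = (1/2, 0)
E = C + t·(S−C) with t = 1/2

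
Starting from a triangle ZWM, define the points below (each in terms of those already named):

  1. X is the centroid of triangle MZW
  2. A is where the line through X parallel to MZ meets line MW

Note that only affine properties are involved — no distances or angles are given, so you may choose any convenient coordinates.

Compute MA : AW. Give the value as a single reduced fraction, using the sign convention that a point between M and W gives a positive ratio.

MA:AW = 1/2

Assign Z = (0, 0), W = (1, 0), M = (0, 1) — the answer is frame-independent, so this choice is without loss of generality.
1. X is the centroid of triangle MZW ⇒ X = (1/3, 1/3)
2. A is where the line through X parallel to MZ meets line MW ⇒ A = (1/3, 2/3)
A = M + t·(W−M) with t = 1/3, so MA:AW = t:(1−t) = 1/3:2/3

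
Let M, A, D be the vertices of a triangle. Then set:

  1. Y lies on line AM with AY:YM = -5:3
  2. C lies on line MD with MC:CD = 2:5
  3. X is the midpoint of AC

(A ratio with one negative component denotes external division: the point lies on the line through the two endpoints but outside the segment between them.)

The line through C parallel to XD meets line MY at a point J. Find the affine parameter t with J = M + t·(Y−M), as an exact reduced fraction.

t = -1/9

Choose coordinates M = (0, 0), A = (1, 0), D = (0, 1).
1. Y lies on line AM with AY:YM = -5:3 ⇒ Y = (-3/2, 0)
2. C lies on line MD with MC:CD = 2:5 ⇒ C = (0, 2/7)
3. X is the midpoint of AC ⇒ X = (1/2, 1/7)
through C parallel to XD: direction (-1/2, 6/7); meets MY at J = (1/6, 0)
J = M + t·(Y−M) with t = -1/9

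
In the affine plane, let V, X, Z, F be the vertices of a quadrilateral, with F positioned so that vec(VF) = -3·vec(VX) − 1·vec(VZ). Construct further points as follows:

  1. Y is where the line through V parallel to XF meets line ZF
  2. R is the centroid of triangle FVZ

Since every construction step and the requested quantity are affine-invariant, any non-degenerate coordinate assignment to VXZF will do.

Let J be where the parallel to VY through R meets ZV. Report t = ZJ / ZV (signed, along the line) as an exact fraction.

Choose coordinates V = (0, 0), X = (1, 0), Z = (0, 1), F = (-3, -1).
1. Y is where the line through V parallel to XF meets line ZF ⇒ Y = (-12/5, -3/5)
2. R is the centroid of triangle FVZ ⇒ R = (-1, 0)
through R parallel to VY: direction (-12/5, -3/5); meets ZV at J = (0, 1/4)
J = Z + t·(V−Z) with t = 3/4

t = 3/4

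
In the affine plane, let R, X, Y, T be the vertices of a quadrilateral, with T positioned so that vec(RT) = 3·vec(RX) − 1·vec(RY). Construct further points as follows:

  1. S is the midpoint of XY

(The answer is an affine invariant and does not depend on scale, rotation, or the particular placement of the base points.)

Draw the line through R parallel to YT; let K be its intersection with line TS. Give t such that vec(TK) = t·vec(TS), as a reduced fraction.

t = 6

Choose coordinates R = (0, 0), X = (1, 0), Y = (0, 1), T = (3, -1).
1. S is the midpoint of XY ⇒ S = (1/2, 1/2)
through R parallel to YT: direction (3, -2); meets TS at K = (-12, 8)
K = T + t·(S−T) with t = 6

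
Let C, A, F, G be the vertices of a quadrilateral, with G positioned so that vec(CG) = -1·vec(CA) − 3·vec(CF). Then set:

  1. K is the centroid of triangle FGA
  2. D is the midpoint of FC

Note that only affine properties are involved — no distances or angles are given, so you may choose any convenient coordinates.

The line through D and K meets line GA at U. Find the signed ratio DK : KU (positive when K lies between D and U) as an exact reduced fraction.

Work in coordinates with C = (0, 0), A = (1, 0), F = (0, 1), G = (-1, -3).
1. K is the centroid of triangle FGA ⇒ K = (0, -2/3)
2. D is the midpoint of FC ⇒ D = (0, 1/2)
line DK meets GA at U = (0, -3/2)
K = D + t·(U−D) with t = 7/12, so DK:KU = 7/12:5/12

DK:KU = 7/5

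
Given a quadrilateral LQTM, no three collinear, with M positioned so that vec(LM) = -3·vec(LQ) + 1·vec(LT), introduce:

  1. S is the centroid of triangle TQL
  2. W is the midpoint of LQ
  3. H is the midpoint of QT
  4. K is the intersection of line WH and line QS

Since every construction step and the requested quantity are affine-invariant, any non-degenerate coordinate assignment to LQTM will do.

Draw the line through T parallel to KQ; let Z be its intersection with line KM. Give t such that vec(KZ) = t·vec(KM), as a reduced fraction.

Choose coordinates L = (0, 0), Q = (1, 0), T = (0, 1), M = (-3, 1).
1. S is the centroid of triangle TQL ⇒ S = (1/3, 1/3)
2. W is the midpoint of LQ ⇒ W = (1/2, 0)
3. H is the midpoint of QT ⇒ H = (1/2, 1/2)
4. K is the intersection of line WH and line QS ⇒ K = (1/2, 1/4)
through T parallel to KQ: direction (1/2, -1/4); meets KM at Z = (9/4, -1/8)
Z = K + t·(M−K) with t = -1/2

t = -1/2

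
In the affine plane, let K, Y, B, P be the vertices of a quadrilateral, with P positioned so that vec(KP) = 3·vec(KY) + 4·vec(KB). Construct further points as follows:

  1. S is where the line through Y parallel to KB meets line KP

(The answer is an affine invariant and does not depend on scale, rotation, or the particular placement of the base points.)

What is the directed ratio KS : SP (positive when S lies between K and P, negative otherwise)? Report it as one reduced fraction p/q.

KS:SP = 1/2

Set K = (0, 0), Y = (1, 0), B = (0, 1), P = (3, 4); any affine frame gives the same invariant.
1. S is where the line through Y parallel to KB meets line KP ⇒ S = (1, 4/3)
S = K + t·(P−K) with t = 1/3, so KS:SP = t:(1−t) = 1/3:2/3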